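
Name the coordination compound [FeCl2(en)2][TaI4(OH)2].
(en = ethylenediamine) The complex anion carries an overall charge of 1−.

The complex anion is given as 1−; its ligand charges sum to -6, so Ta = +5.
A 1:1 salt means the cation carries the equal and opposite charge, 1+.
Cation: ligand charges sum to -2; for the ion to be 1+, Fe = +3.

dichlorobis(ethylenediamine)iron(III) dihydroxotetraiodotantalate(V)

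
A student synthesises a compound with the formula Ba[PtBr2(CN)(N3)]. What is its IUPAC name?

The 1 barium counter-ion carries a total charge of +2, so each complex ion is 2−.
Ligand charges: 1×cyano (-1 each), 2×bromo (-1 each), 1×azido (-1 each); total -4. So Pt + (-4) = 2−, giving Pt = +2.
Ligands are named alphabetically: azido before bromo before cyano.
The complex ion is anionic, so platinum takes the -ate form platinate(II).

barium azidodibromocyanoplatinate(II)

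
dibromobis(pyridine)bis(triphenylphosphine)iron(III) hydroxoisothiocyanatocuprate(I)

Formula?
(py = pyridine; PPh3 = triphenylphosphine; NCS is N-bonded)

Cation [Fe…]: ligand charges -2, Fe(III) ⇒ ion charge 1+.
Anion [Cu…]: ligand charges -2, Cu(I) ⇒ ion charge 1−.

[FeBr2(PPh3)2(py)2][Cu(NCS)(OH)]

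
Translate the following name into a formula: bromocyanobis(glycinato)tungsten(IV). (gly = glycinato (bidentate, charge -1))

[WBr(CN)(gly)2]

Ligands: 1 bromo (Br, -1), 2 glycinato (gly, -1), 1 cyano (CN, -1). Ligand charge sum = -4.
With W in oxidation state +4, the complex ion is [W...].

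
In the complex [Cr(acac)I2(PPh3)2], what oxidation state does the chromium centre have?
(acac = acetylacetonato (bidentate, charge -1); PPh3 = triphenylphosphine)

+3

No counter-ion: the bracketed complex is neutral.
Ligand charges: 2×I = -2; 1×acac = -1; 2×PPh3 neutral; sum -3.
Cr + (-3) = 0 ⇒ Cr is +3.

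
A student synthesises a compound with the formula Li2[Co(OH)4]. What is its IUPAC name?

The 2 lithium counter-ions carry a total charge of +2, so each complex ion is 2−.
Ligand charges: 4×hydroxo (-1 each); total -4. So Co + (-4) = 2−, giving Co = +2.
The complex ion is anionic, so cobalt takes the -ate form cobaltate(II).

lithium tetrahydroxocobaltate(II)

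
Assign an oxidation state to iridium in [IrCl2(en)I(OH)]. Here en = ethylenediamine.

+4

No counter-ion: the bracketed complex is neutral.
Ligand charges: 1×en neutral; 1×OH = -1; 2×Cl = -2; 1×I = -1; sum -4.
Ir + (-4) = 0 ⇒ Ir is +4.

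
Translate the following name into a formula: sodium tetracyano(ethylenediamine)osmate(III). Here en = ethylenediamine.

Ligands: 4 cyano (CN, -1), 1 ethylenediamine (en, neutral). Ligand charge sum = -4.
Charge balance with sodium (+1) requires 1 complex ion per 1 sodium.

Na[Os(CN)4(en)]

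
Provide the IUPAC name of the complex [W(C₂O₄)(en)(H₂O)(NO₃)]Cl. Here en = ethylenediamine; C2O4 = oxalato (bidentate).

aqua(ethylenediamine)nitratooxalatotungsten(IV) chloride

The 1 chloride counter-ion carries a total charge of -1, so each complex ion is 1+.
Ligand charges: 1×nitrato (-1 each), 1×ethylenediamine (neutral), 1×aqua (neutral), 1×oxalato (-2 each); total -3. So W + (-3) = 1+, giving W = +4.
Ligands are named alphabetically: aqua before ethylenediamine before nitrato before oxalato.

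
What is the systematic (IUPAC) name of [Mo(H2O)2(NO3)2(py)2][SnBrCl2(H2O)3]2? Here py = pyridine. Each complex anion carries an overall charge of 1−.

Both ions are complex: the cation is named first with the plain metal name, the anion second with the -ate form; each ion's ligands are alphabetised independently.
The complex anion is given as 1−; its ligand charges sum to -3, so Sn = +2.
With 2 anions per cation, the cation must be 2×1 = 2+.
Cation: ligand charges sum to -2; for the ion to be 2+, Mo = +4.

diaquadinitratobis(pyridine)molybdenum(IV) triaquabromodichlorostannate(II)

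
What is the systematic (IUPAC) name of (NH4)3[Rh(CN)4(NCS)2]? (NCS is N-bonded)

The 3 ammonium counter-ions carry a total charge of +3, so each complex ion is 3−.
Ligand charges: 4×cyano (-1 each), 2×isothiocyanato (-1 each); total -6. So Rh + (-6) = 3−, giving Rh = +3.
The complex ion is anionic, so rhodium takes the -ate form rhodate(III).

ammonium tetracyanodiisothiocyanatorhodate(III)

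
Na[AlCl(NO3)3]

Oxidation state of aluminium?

1 sodium outside the brackets (+1 each) → the complex ion is 1−.
Ligand charges: 1×Cl = -1; 3×NO3 = -3; sum -4.
Al + (-4) = 1− ⇒ Al is +3.

+3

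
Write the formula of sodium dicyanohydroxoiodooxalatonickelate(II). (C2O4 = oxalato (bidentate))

Ligands: 2 cyano (CN, -1), 1 hydroxo (OH, -1), 1 iodo (I, -1), 1 oxalato (C2O4, -2). Ligand charge sum = -6.
With Ni in oxidation state +2, the complex ion is [Ni...]^4−.
Charge balance with sodium (+1) requires 1 complex ion per 4 sodium.

Na4[Ni(C2O4)(CN)2I(OH)]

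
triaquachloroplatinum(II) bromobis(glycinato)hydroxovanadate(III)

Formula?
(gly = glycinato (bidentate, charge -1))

[PtCl(H2O)3][VBr(gly)2(OH)]

Cation [Pt…]: ligand charges -1, Pt(II) ⇒ ion charge 1+.
Anion [V…]: ligand charges -4, V(III) ⇒ ion charge 1−.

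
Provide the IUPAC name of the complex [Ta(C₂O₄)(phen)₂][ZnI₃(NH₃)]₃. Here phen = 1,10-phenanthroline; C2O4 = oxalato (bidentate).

Zinc is always +2 in its complexes; the anion's ligand charges sum to -3, so the complex anion is 1−.
With 3 anions per cation, the cation must be 3×1 = 3+.
Cation: ligand charges sum to -2; for the ion to be 3+, Ta = +5.

oxalatobis(1,10-phenanthroline)tantalum(V) amminetriiodozincate(II)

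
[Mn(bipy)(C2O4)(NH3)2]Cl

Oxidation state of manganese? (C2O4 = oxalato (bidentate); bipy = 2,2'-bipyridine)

1 chloride outside the brackets (-1 each) → the complex ion is 1+.
Ligand charges: 1×C2O4 = -2; 2×NH3 neutral; 1×bipy neutral; sum -2.
Mn + (-2) = 1+ ⇒ Mn is +3.

+3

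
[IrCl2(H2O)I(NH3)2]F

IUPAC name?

diammineaquadichloroiodoiridium(IV) fluoride

The 1 fluoride counter-ion carries a total charge of -1, so each complex ion is 1+.
Ligand charges: 2×ammine (neutral), 1×aqua (neutral), 1×iodo (-1 each), 2×chloro (-1 each); total -3. So Ir + (-3) = 1+, giving Ir = +4.
Ligands are named alphabetically: ammine before aqua before chloro before iodo.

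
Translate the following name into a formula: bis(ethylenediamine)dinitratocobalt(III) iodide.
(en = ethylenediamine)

Ligands: 2 nitrato (NO3, -1), 2 ethylenediamine (en, neutral). Ligand charge sum = -2.
With Co in oxidation state +3, the complex ion is [Co...]^1+.
Charge balance with iodide (-1) requires 1 complex ion per 1 iodide.

[Co(en)2(NO3)2]I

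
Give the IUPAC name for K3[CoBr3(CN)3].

The 3 potassium counter-ions carry a total charge of +3, so each complex ion is 3−.
Ligand charges: 3×bromo (-1 each), 3×cyano (-1 each); total -6. So Co + (-6) = 3−, giving Co = +3.
The complex ion is anionic, so cobalt takes the -ate form cobaltate(III).

potassium tribromotricyanocobaltate(III)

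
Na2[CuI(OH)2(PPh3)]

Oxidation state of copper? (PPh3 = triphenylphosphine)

2 sodium outside the brackets (+1 each) → the complex ion is 2−.
Ligand charges: 2×OH = -2; 1×I = -1; 1×PPh3 neutral; sum -3.
Cu + (-3) = 2− ⇒ Cu is +1.

+1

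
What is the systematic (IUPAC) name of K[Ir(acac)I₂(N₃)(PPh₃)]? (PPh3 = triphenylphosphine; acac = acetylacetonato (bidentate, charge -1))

The 1 potassium counter-ion carries a total charge of +1, so each complex ion is 1−.
Ligand charges: 1×triphenylphosphine (neutral), 2×iodo (-1 each), 1×azido (-1 each), 1×acetylacetonato (-1 each); total -4. So Ir + (-4) = 1−, giving Ir = +3.
Ligands are named alphabetically: acetylacetonato before azido before iodo before triphenylphosphine.
The complex ion is anionic, so iridium takes the -ate form iridate(III).

potassium (acetylacetonato)azidodiiodo(triphenylphosphine)iridate(III)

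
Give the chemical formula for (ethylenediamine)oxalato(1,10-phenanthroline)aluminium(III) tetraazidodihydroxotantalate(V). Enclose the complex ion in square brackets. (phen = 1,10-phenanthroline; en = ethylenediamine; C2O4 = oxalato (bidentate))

Cation [Al…]: ligand charges -2, Al(III) ⇒ ion charge 1+.
Anion [Ta…]: ligand charges -6, Ta(V) ⇒ ion charge 1−.
One 1+ cation balances one 1− anion.

[Al(C2O4)(en)(phen)][Ta(N3)4(OH)2]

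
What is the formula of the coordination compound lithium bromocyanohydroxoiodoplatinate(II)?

Li2[PtBr(CN)I(OH)]

Ligands: 1 hydroxo (OH, -1), 1 iodo (I, -1), 1 bromo (Br, -1), 1 cyano (CN, -1). Ligand charge sum = -4.
With Pt in oxidation state +2, the complex ion is [Pt...]^2−.
Charge balance with lithium (+1) requires 1 complex ion per 2 lithium.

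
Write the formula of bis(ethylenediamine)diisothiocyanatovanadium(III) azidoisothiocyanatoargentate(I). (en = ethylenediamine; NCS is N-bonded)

[V(en)2(NCS)2][Ag(N3)(NCS)]

Cation [V…]: ligand charges -2, V(III) ⇒ ion charge 1+.
Anion [Ag…]: ligand charges -2, Ag(I) ⇒ ion charge 1−.
One 1+ cation balances one 1− anion.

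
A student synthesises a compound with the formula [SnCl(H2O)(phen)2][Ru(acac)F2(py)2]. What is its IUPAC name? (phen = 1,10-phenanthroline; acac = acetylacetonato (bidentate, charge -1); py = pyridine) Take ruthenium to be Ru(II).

aquachlorobis(1,10-phenanthroline)tin(II) (acetylacetonato)difluorobis(pyridine)ruthenate(II)

Both ions are complex: the cation is named first with the plain metal name, the anion second with the -ate form; each ion's ligands are alphabetised independently.
Ru is given as +2; the anion's ligand charges sum to -3, so the complex anion is 1−.
A 1:1 salt means the cation carries the equal and opposite charge, 1+.
Cation: ligand charges sum to -1; for the ion to be 1+, Sn = +2.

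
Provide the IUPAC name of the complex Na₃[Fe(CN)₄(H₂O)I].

sodium aquatetracyanoiodoferrate(II)

The 3 sodium counter-ions carry a total charge of +3, so each complex ion is 3−.
Ligand charges: 1×aqua (neutral), 1×iodo (-1 each), 4×cyano (-1 each); total -5. So Fe + (-5) = 3−, giving Fe = +2.
Ligands are named alphabetically: aqua before cyano before iodo.
The complex ion is anionic, so iron takes the -ate form ferrate(II).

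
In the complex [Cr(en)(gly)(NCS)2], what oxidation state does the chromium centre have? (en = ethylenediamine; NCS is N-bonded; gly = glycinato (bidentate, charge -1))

No counter-ion: the bracketed complex is neutral.
Ligand charges: 1×en neutral; 2×NCS = -2; 1×gly = -1; sum -3.
Cr + (-3) = 0 ⇒ Cr is +3.

+3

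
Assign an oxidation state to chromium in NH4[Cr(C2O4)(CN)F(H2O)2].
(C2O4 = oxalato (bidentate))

+3

1 ammonium outside the brackets (+1 each) → the complex ion is 1−.
Ligand charges: 1×CN = -1; 1×F = -1; 2×H2O neutral; 1×C2O4 = -2; sum -4.
Cr + (-4) = 1− ⇒ Cr is +3.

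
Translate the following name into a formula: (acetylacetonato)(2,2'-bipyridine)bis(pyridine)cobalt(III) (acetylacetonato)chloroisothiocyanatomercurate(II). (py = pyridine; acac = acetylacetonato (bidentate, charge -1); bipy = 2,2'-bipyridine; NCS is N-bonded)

[Co(acac)(bipy)(py)2][Hg(acac)Cl(NCS)]2

Cation [Co…]: ligand charges -1, Co(III) ⇒ ion charge 2+.
Anion [Hg…]: ligand charges -3, Hg(II) ⇒ ion charge 1−.
One 2+ cation requires 2 of the 1− anion.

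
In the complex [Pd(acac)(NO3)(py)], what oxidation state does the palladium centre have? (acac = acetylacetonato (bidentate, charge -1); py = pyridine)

No counter-ion: the bracketed complex is neutral.
Ligand charges: 1×acac = -1; 1×py neutral; 1×NO3 = -1; sum -2.
Pd + (-2) = 0 ⇒ Pd is +2.

+2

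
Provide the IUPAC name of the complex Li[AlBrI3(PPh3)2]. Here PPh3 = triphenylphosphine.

The 1 lithium counter-ion carries a total charge of +1, so each complex ion is 1−.
Ligand charges: 2×triphenylphosphine (neutral), 1×bromo (-1 each), 3×iodo (-1 each); total -4. So Al + (-4) = 1−, giving Al = +3.
Ligands are named alphabetically: bromo before iodo before triphenylphosphine.
The complex ion is anionic, so aluminium takes the -ate form aluminate(III).

lithium bromotriiodobis(triphenylphosphine)aluminate(III)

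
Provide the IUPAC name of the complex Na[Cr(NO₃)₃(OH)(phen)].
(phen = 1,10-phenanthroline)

sodium hydroxotrinitrato(1,10-phenanthroline)chromate(III)

The 1 sodium counter-ion carries a total charge of +1, so each complex ion is 1−.
Ligand charges: 1×1,10-phenanthroline (neutral), 1×hydroxo (-1 each), 3×nitrato (-1 each); total -4. So Cr + (-4) = 1−, giving Cr = +3.
Ligands are named alphabetically: hydroxo before nitrato before phenanthroline.
The complex ion is anionic, so chromium takes the -ate form chromate(III).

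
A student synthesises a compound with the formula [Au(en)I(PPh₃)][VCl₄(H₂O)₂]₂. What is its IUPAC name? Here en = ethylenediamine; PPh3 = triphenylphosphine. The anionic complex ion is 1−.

Both ions are complex: the cation is named first with the plain metal name, the anion second with the -ate form; each ion's ligands are alphabetised independently.
The complex anion is given as 1−; its ligand charges sum to -4, so V = +3.
With 2 anions per cation, the cation must be 2×1 = 2+.
Cation: ligand charges sum to -1; for the ion to be 2+, Au = +3.

(ethylenediamine)iodo(triphenylphosphine)gold(III) diaquatetrachlorovanadate(III)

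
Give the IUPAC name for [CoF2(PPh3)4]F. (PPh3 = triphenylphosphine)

The 1 fluoride counter-ion carries a total charge of -1, so each complex ion is 1+.
Ligand charges: 2×fluoro (-1 each), 4×triphenylphosphine (neutral); total -2. So Co + (-2) = 1+, giving Co = +3.
Ligands are named alphabetically: fluoro before triphenylphosphine.

difluorotetrakis(triphenylphosphine)cobalt(III) fluoride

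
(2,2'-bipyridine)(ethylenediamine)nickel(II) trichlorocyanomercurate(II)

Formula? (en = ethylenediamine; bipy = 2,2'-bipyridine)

Cation [Ni…]: ligand charges 0, Ni(II) ⇒ ion charge 2+.
Anion [Hg…]: ligand charges -4, Hg(II) ⇒ ion charge 2−.

[Ni(bipy)(en)][HgCl3(CN)]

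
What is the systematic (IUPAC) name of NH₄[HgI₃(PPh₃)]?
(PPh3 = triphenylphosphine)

The 1 ammonium counter-ion carries a total charge of +1, so each complex ion is 1−.
Ligand charges: 3×iodo (-1 each), 1×triphenylphosphine (neutral); total -3. So Hg + (-3) = 1−, giving Hg = +2.
Ligands are named alphabetically: iodo before triphenylphosphine.
The complex ion is anionic, so mercury takes the -ate form mercurate(II).

ammonium triiodo(triphenylphosphine)mercurate(II)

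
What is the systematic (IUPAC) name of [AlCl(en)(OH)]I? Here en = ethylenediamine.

The 1 iodide counter-ion carries a total charge of -1, so each complex ion is 1+.
Ligand charges: 1×chloro (-1 each), 1×hydroxo (-1 each), 1×ethylenediamine (neutral); total -2. So Al + (-2) = 1+, giving Al = +3.
Ligands are named alphabetically: chloro before ethylenediamine before hydroxo.

chloro(ethylenediamine)hydroxoaluminium(III) iodide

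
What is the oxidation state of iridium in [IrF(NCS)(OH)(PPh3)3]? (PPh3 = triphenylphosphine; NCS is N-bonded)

+3

No counter-ion: the bracketed complex is neutral.
Ligand charges: 3×PPh3 neutral; 1×F = -1; 1×NCS = -1; 1×OH = -1; sum -3.
Ir + (-3) = 0 ⇒ Ir is +3.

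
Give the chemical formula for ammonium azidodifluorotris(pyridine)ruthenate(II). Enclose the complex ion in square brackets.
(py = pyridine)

NH4[RuF2(N3)(py)3]

Ligands: 2 fluoro (F, -1), 3 pyridine (py, neutral), 1 azido (N3, -1). Ligand charge sum = -3.
Charge balance with ammonium (+1) requires 1 complex ion per 1 ammonium.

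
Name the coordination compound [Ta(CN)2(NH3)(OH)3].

There is no counter-ion, so the complex is neutral overall.
Ligand charges: 3×hydroxo (-1 each), 2×cyano (-1 each), 1×ammine (neutral); total -5. So Ta + (-5) = 0, giving Ta = +5.
Ligands are named alphabetically: ammine before cyano before hydroxo.

amminedicyanotrihydroxotantalum(V)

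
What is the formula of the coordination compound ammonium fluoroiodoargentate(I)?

Ligands: 1 fluoro (F, -1), 1 iodo (I, -1). Ligand charge sum = -2.
With Ag in oxidation state +1, the complex ion is [Ag...]^1−.
Charge balance with ammonium (+1) requires 1 complex ion per 1 ammonium.

NH4[AgFI]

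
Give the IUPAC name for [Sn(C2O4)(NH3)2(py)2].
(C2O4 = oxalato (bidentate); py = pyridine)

There is no counter-ion, so the complex is neutral overall.
Ligand charges: 2×ammine (neutral), 1×oxalato (-2 each), 2×pyridine (neutral); total -2. So Sn + (-2) = 0, giving Sn = +2.
Ligands are named alphabetically: ammine before oxalato before pyridine.

diammineoxalatobis(pyridine)tin(II)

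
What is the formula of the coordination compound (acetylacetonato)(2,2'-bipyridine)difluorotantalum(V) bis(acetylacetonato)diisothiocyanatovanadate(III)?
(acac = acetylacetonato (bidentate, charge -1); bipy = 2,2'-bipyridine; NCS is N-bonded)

[Ta(acac)(bipy)F2][V(acac)2(NCS)2]2

Cation [Ta…]: ligand charges -3, Ta(V) ⇒ ion charge 2+.
Anion [V…]: ligand charges -4, V(III) ⇒ ion charge 1−.
One 2+ cation requires 2 of the 1− anion.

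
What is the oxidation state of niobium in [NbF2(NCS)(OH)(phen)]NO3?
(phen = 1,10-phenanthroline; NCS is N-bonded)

+5

1 nitrate outside the brackets (-1 each) → the complex ion is 1+.
Ligand charges: 1×phen neutral; 1×OH = -1; 2×F = -2; 1×NCS = -1; sum -4.
Nb + (-4) = 1+ ⇒ Nb is +5.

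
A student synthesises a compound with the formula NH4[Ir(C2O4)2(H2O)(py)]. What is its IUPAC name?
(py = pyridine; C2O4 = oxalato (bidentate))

ammonium aquadioxalato(pyridine)iridate(III)

The 1 ammonium counter-ion carries a total charge of +1, so each complex ion is 1−.
Ligand charges: 1×pyridine (neutral), 2×oxalato (-2 each), 1×aqua (neutral); total -4. So Ir + (-4) = 1−, giving Ir = +3.
Ligands are named alphabetically: aqua before oxalato before pyridine.
The complex ion is anionic, so iridium takes the -ate form iridate(III).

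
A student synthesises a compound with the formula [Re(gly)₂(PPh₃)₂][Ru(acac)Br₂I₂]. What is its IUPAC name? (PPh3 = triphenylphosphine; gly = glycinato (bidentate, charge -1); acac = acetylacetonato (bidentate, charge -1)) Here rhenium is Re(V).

bis(glycinato)bis(triphenylphosphine)rhenium(V) (acetylacetonato)dibromodiiodoruthenate(II)

Both ions are complex: the cation is named first with the plain metal name, the anion second with the -ate form; each ion's ligands are alphabetised independently.
Re is given as +5; the cation's ligand charges sum to -2, so the complex cation is 3+.
A 1:1 salt means the anion carries the equal and opposite charge, 3−.
Anion: ligand charges sum to -5; for the ion to be 3−, Ru = +2.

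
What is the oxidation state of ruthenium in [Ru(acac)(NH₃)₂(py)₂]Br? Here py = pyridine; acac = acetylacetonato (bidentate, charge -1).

+2

1 bromide outside the brackets (-1 each) → the complex ion is 1+.
Ligand charges: 2×py neutral; 2×NH3 neutral; 1×acac = -1; sum -1.
Ru + (-1) = 1+ ⇒ Ru is +2.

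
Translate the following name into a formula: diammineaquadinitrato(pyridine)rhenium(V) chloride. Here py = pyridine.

[Re(H2O)(NH3)2(NO3)2(py)]Cl3

Ligands: 1 aqua (H2O, neutral), 1 pyridine (py, neutral), 2 nitrato (NO3, -1), 2 ammine (NH3, neutral). Ligand charge sum = -2.
With Re in oxidation state +5, the complex ion is [Re...]^3+.
Charge balance with chloride (-1) requires 1 complex ion per 3 chloride.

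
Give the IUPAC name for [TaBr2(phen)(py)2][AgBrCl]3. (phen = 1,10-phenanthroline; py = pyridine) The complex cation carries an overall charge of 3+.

dibromo(1,10-phenanthroline)bis(pyridine)tantalum(V) bromochloroargentate(I)

Both ions are complex: the cation is named first with the plain metal name, the anion second with the -ate form; each ion's ligands are alphabetised independently.
The complex cation is given as 3+; its ligand charges sum to -2, so Ta = +5.
With 3 anions per cation, each anion must be 3/3 = 1−.
Anion: ligand charges sum to -2; for the ion to be 1−, Ag = +1.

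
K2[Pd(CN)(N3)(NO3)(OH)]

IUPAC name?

The 2 potassium counter-ions carry a total charge of +2, so each complex ion is 2−.
Ligand charges: 1×azido (-1 each), 1×cyano (-1 each), 1×hydroxo (-1 each), 1×nitrato (-1 each); total -4. So Pd + (-4) = 2−, giving Pd = +2.
Ligands are named alphabetically: azido before cyano before hydroxo before nitrato.
The complex ion is anionic, so palladium takes the -ate form palladate(II).

potassium azidocyanohydroxonitratopalladate(II)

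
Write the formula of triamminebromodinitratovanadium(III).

Ligands: 3 ammine (NH3, neutral), 2 nitrato (NO3, -1), 1 bromo (Br, -1). Ligand charge sum = -3.
With V in oxidation state +3, the complex ion is [V...].

[VBr(NH3)3(NO3)2]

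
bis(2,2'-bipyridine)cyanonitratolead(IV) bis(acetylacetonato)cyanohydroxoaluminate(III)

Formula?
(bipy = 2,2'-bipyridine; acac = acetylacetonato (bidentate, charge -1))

Cation [Pb…]: ligand charges -2, Pb(IV) ⇒ ion charge 2+.
Anion [Al…]: ligand charges -4, Al(III) ⇒ ion charge 1−.
One 2+ cation requires 2 of the 1− anion.

[Pb(bipy)2(CN)(NO3)][Al(acac)2(CN)(OH)]2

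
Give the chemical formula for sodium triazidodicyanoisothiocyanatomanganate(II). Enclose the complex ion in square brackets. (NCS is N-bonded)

Ligands: 2 cyano (CN, -1), 1 isothiocyanato (NCS, -1), 3 azido (N3, -1). Ligand charge sum = -6.
Charge balance with sodium (+1) requires 1 complex ion per 4 sodium.

Na4[Mn(CN)2(N3)3(NCS)]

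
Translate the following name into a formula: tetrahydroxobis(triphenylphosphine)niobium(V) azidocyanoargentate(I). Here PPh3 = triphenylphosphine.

[Nb(OH)4(PPh3)2][Ag(CN)(N3)]

Cation [Nb…]: ligand charges -4, Nb(V) ⇒ ion charge 1+.
Anion [Ag…]: ligand charges -2, Ag(I) ⇒ ion charge 1−.
One 1+ cation balances one 1− anion.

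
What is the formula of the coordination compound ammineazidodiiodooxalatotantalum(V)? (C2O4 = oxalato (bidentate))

Ligands: 1 ammine (NH3, neutral), 1 azido (N3, -1), 1 oxalato (C2O4, -2), 2 iodo (I, -1). Ligand charge sum = -5.
With Ta in oxidation state +5, the complex ion is [Ta...].

[Ta(C2O4)I2(N3)(NH3)]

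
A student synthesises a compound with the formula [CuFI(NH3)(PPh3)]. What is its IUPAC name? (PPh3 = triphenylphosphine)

amminefluoroiodo(triphenylphosphine)copper(II)

There is no counter-ion, so the complex is neutral overall.
Ligand charges: 1×ammine (neutral), 1×iodo (-1 each), 1×triphenylphosphine (neutral), 1×fluoro (-1 each); total -2. So Cu + (-2) = 0, giving Cu = +2.
Ligands are named alphabetically: ammine before fluoro before iodo before triphenylphosphine.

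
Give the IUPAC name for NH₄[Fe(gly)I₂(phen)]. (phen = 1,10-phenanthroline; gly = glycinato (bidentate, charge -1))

The 1 ammonium counter-ion carries a total charge of +1, so each complex ion is 1−.
Ligand charges: 2×iodo (-1 each), 1×1,10-phenanthroline (neutral), 1×glycinato (-1 each); total -3. So Fe + (-3) = 1−, giving Fe = +2.
Ligands are named alphabetically: glycinato before iodo before phenanthroline.
The complex ion is anionic, so iron takes the -ate form ferrate(II).

ammonium (glycinato)diiodo(1,10-phenanthroline)ferrate(II)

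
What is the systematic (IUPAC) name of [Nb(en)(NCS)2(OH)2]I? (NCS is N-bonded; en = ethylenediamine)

(ethylenediamine)dihydroxodiisothiocyanatoniobium(V) iodide

The 1 iodide counter-ion carries a total charge of -1, so each complex ion is 1+.
Ligand charges: 2×hydroxo (-1 each), 2×isothiocyanato (-1 each), 1×ethylenediamine (neutral); total -4. So Nb + (-4) = 1+, giving Nb = +5.
Ligands are named alphabetically: ethylenediamine before hydroxo before isothiocyanato.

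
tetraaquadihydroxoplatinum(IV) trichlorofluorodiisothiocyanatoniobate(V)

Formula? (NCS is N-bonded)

[Pt(H2O)4(OH)2][NbCl3F(NCS)2]2

Cation [Pt…]: ligand charges -2, Pt(IV) ⇒ ion charge 2+.
Anion [Nb…]: ligand charges -6, Nb(V) ⇒ ion charge 1−.
One 2+ cation requires 2 of the 1− anion.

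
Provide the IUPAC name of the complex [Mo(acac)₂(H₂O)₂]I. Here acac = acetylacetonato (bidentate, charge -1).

The 1 iodide counter-ion carries a total charge of -1, so each complex ion is 1+.
Ligand charges: 2×aqua (neutral), 2×acetylacetonato (-1 each); total -2. So Mo + (-2) = 1+, giving Mo = +3.
Ligands are named alphabetically: acetylacetonato before aqua.

bis(acetylacetonato)diaquamolybdenum(III) iodide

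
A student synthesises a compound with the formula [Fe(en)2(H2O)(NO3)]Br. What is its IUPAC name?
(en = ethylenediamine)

The 1 bromide counter-ion carries a total charge of -1, so each complex ion is 1+.
Ligand charges: 1×nitrato (-1 each), 2×ethylenediamine (neutral), 1×aqua (neutral); total -1. So Fe + (-1) = 1+, giving Fe = +2.
Ligands are named alphabetically: aqua before ethylenediamine before nitrato.

aquabis(ethylenediamine)nitratoiron(II) bromide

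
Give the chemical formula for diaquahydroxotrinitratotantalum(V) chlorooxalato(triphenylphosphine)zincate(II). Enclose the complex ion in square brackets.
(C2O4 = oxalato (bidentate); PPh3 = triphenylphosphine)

[Ta(H2O)2(NO3)3(OH)][Zn(C2O4)Cl(PPh3)]

Cation [Ta…]: ligand charges -4, Ta(V) ⇒ ion charge 1+.
Anion [Zn…]: ligand charges -3, Zn(II) ⇒ ion charge 1−.
One 1+ cation balances one 1− anion.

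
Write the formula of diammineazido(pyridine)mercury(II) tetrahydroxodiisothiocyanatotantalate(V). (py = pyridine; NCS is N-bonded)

Cation [Hg…]: ligand charges -1, Hg(II) ⇒ ion charge 1+.
Anion [Ta…]: ligand charges -6, Ta(V) ⇒ ion charge 1−.
One 1+ cation balances one 1− anion.

[Hg(N3)(NH3)2(py)][Ta(NCS)2(OH)4]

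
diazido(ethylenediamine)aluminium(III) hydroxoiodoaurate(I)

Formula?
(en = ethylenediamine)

[Al(en)(N3)2][AuI(OH)]

Cation [Al…]: ligand charges -2, Al(III) ⇒ ion charge 1+.
Anion [Au…]: ligand charges -2, Au(I) ⇒ ion charge 1−.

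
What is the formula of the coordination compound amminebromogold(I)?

[AuBr(NH3)]

Ligands: 1 ammine (NH3, neutral), 1 bromo (Br, -1). Ligand charge sum = -1.
With Au in oxidation state +1, the complex ion is [Au...].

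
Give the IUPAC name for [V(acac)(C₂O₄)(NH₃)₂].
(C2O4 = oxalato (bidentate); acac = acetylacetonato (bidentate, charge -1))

(acetylacetonato)diammineoxalatovanadium(III)

There is no counter-ion, so the complex is neutral overall.
Ligand charges: 1×oxalato (-2 each), 2×ammine (neutral), 1×acetylacetonato (-1 each); total -3. So V + (-3) = 0, giving V = +3.
Ligands are named alphabetically: acetylacetonato before ammine before oxalato.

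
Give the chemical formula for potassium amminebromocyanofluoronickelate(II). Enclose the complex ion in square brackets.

K[NiBr(CN)F(NH3)]

Ligands: 1 ammine (NH3, neutral), 1 bromo (Br, -1), 1 fluoro (F, -1), 1 cyano (CN, -1). Ligand charge sum = -3.
With Ni in oxidation state +2, the complex ion is [Ni...]^1−.
Charge balance with potassium (+1) requires 1 complex ion per 1 potassium.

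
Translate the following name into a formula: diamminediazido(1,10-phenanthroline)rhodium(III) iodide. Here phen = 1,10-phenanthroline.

Ligands: 2 azido (N3, -1), 1 1,10-phenanthroline (phen, neutral), 2 ammine (NH3, neutral). Ligand charge sum = -2.
Charge balance with iodide (-1) requires 1 complex ion per 1 iodide.

[Rh(N3)2(NH3)2(phen)]I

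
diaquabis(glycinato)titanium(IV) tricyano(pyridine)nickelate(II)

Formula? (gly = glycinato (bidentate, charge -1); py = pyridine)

Cation [Ti…]: ligand charges -2, Ti(IV) ⇒ ion charge 2+.
Anion [Ni…]: ligand charges -3, Ni(II) ⇒ ion charge 1−.

[Ti(gly)2(H2O)2][Ni(CN)3(py)]2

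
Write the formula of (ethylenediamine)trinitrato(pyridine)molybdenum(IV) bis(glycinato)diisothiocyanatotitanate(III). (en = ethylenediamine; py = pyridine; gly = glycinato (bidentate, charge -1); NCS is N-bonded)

Cation [Mo…]: ligand charges -3, Mo(IV) ⇒ ion charge 1+.
Anion [Ti…]: ligand charges -4, Ti(III) ⇒ ion charge 1−.

[Mo(en)(NO3)3(py)][Ti(gly)2(NCS)2]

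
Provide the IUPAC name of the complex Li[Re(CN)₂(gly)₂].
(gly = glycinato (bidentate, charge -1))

The 1 lithium counter-ion carries a total charge of +1, so each complex ion is 1−.
Ligand charges: 2×glycinato (-1 each), 2×cyano (-1 each); total -4. So Re + (-4) = 1−, giving Re = +3.
Ligands are named alphabetically: cyano before glycinato.
The complex ion is anionic, so rhenium takes the -ate form rhenate(III).

lithium dicyanobis(glycinato)rhenate(III)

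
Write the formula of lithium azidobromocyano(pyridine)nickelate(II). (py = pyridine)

Ligands: 1 pyridine (py, neutral), 1 azido (N3, -1), 1 cyano (CN, -1), 1 bromo (Br, -1). Ligand charge sum = -3.
Charge balance with lithium (+1) requires 1 complex ion per 1 lithium.

Li[NiBr(CN)(N3)(py)]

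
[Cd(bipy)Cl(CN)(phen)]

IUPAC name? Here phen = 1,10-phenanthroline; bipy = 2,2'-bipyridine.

There is no counter-ion, so the complex is neutral overall.
Ligand charges: 1×1,10-phenanthroline (neutral), 1×2,2'-bipyridine (neutral), 1×chloro (-1 each), 1×cyano (-1 each); total -2. So Cd + (-2) = 0, giving Cd = +2.
Ligands are named alphabetically: bipyridine before chloro before cyano before phenanthroline.

(2,2'-bipyridine)chlorocyano(1,10-phenanthroline)cadmium(II)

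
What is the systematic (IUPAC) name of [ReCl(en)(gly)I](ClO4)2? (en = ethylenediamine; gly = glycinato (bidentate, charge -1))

The 2 perchlorate counter-ions carry a total charge of -2, so each complex ion is 2+.
Ligand charges: 1×iodo (-1 each), 1×ethylenediamine (neutral), 1×glycinato (-1 each), 1×chloro (-1 each); total -3. So Re + (-3) = 2+, giving Re = +5.
Ligands are named alphabetically: chloro before ethylenediamine before glycinato before iodo.

chloro(ethylenediamine)(glycinato)iodorhenium(V) perchlorate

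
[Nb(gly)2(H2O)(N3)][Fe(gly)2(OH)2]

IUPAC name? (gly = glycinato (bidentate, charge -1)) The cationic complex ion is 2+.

Both ions are complex: the cation is named first with the plain metal name, the anion second with the -ate form; each ion's ligands are alphabetised independently.
The complex cation is given as 2+; its ligand charges sum to -3, so Nb = +5.
A 1:1 salt means the anion carries the equal and opposite charge, 2−.
Anion: ligand charges sum to -4; for the ion to be 2−, Fe = +2.

aquaazidobis(glycinato)niobium(V) bis(glycinato)dihydroxoferrate(II)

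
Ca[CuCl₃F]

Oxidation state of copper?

1 calcium outside the brackets (+2 each) → the complex ion is 2−.
Ligand charges: 3×Cl = -3; 1×F = -1; sum -4.
Cu + (-4) = 2− ⇒ Cu is +2.

+2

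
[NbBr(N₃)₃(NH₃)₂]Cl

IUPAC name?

diamminetriazidobromoniobium(V) chloride

The 1 chloride counter-ion carries a total charge of -1, so each complex ion is 1+.
Ligand charges: 1×bromo (-1 each), 3×azido (-1 each), 2×ammine (neutral); total -4. So Nb + (-4) = 1+, giving Nb = +5.
Ligands are named alphabetically: ammine before azido before bromo.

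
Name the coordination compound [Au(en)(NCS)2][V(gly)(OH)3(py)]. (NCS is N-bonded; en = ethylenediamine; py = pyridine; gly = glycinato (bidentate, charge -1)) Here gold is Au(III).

Au is given as +3; the cation's ligand charges sum to -2, so the complex cation is 1+.
A 1:1 salt means the anion carries the equal and opposite charge, 1−.
Anion: ligand charges sum to -4; for the ion to be 1−, V = +3.

(ethylenediamine)diisothiocyanatogold(III) (glycinato)trihydroxo(pyridine)vanadate(III)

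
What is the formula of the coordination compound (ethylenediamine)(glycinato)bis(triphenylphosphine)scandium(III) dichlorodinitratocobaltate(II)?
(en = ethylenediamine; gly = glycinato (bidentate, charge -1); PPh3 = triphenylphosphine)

[Sc(en)(gly)(PPh3)2][CoCl2(NO3)2]

Cation [Sc…]: ligand charges -1, Sc(III) ⇒ ion charge 2+.
Anion [Co…]: ligand charges -4, Co(II) ⇒ ion charge 2−.
One 2+ cation balances one 2− anion.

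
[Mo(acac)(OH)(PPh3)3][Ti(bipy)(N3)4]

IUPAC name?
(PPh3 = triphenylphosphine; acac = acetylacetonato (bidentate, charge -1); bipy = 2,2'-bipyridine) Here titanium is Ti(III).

Both ions are complex: the cation is named first with the plain metal name, the anion second with the -ate form; each ion's ligands are alphabetised independently.
Ti is given as +3; the anion's ligand charges sum to -4, so the complex anion is 1−.
A 1:1 salt means the cation carries the equal and opposite charge, 1+.
Cation: ligand charges sum to -2; for the ion to be 1+, Mo = +3.

(acetylacetonato)hydroxotris(triphenylphosphine)molybdenum(III) tetraazido(2,2'-bipyridine)titanate(III)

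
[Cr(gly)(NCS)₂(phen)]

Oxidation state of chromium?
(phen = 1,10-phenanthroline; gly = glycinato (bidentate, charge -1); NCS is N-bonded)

+3

No counter-ion: the bracketed complex is neutral.
Ligand charges: 1×phen neutral; 1×gly = -1; 2×NCS = -2; sum -3.
Cr + (-3) = 0 ⇒ Cr is +3.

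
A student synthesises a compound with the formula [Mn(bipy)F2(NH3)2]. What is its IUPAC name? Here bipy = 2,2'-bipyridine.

There is no counter-ion, so the complex is neutral overall.
Ligand charges: 1×2,2'-bipyridine (neutral), 2×fluoro (-1 each), 2×ammine (neutral); total -2. So Mn + (-2) = 0, giving Mn = +2.
Ligands are named alphabetically: ammine before bipyridine before fluoro.

diammine(2,2'-bipyridine)difluoromanganese(II)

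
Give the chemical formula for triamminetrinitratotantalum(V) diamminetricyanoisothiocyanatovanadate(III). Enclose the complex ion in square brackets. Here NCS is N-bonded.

Cation [Ta…]: ligand charges -3, Ta(V) ⇒ ion charge 2+.
Anion [V…]: ligand charges -4, V(III) ⇒ ion charge 1−.
One 2+ cation requires 2 of the 1− anion.

[Ta(NH3)3(NO3)3][V(CN)3(NCS)(NH3)2]2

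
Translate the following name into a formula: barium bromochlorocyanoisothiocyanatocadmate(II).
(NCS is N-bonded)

Ligands: 1 chloro (Cl, -1), 1 bromo (Br, -1), 1 cyano (CN, -1), 1 isothiocyanato (NCS, -1). Ligand charge sum = -4.
With Cd in oxidation state +2, the complex ion is [Cd...]^2−.
Charge balance with barium (+2) requires 1 complex ion per 1 barium.

Ba[CdBrCl(CN)(NCS)]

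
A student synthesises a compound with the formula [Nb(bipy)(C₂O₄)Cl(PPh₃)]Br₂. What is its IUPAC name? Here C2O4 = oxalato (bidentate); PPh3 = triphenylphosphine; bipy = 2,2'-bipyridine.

(2,2'-bipyridine)chlorooxalato(triphenylphosphine)niobium(V) bromide

The 2 bromide counter-ions carry a total charge of -2, so each complex ion is 2+.
Ligand charges: 1×oxalato (-2 each), 1×triphenylphosphine (neutral), 1×2,2'-bipyridine (neutral), 1×chloro (-1 each); total -3. So Nb + (-3) = 2+, giving Nb = +5.
Ligands are named alphabetically: bipyridine before chloro before oxalato before triphenylphosphine.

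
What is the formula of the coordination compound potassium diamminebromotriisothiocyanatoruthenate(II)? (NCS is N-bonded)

Ligands: 2 ammine (NH3, neutral), 3 isothiocyanato (NCS, -1), 1 bromo (Br, -1). Ligand charge sum = -4.
With Ru in oxidation state +2, the complex ion is [Ru...]^2−.
Charge balance with potassium (+1) requires 1 complex ion per 2 potassium.

K2[RuBr(NCS)3(NH3)2]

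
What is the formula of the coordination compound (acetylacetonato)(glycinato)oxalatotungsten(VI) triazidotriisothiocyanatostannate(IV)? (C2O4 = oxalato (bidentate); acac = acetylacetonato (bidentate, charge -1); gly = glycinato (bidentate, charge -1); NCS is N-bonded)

[W(acac)(C2O4)(gly)][Sn(N3)3(NCS)3]

Cation [W…]: ligand charges -4, W(VI) ⇒ ion charge 2+.
Anion [Sn…]: ligand charges -6, Sn(IV) ⇒ ion charge 2−.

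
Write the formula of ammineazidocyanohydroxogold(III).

Ligands: 1 cyano (CN, -1), 1 ammine (NH3, neutral), 1 hydroxo (OH, -1), 1 azido (N3, -1). Ligand charge sum = -3.
With Au in oxidation state +3, the complex ion is [Au...].

[Au(CN)(N3)(NH3)(OH)]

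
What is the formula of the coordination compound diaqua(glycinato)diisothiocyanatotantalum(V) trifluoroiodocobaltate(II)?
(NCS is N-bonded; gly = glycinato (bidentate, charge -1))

Cation [Ta…]: ligand charges -3, Ta(V) ⇒ ion charge 2+.
Anion [Co…]: ligand charges -4, Co(II) ⇒ ion charge 2−.
One 2+ cation balances one 2− anion.

[Ta(gly)(H2O)2(NCS)2][CoF3I]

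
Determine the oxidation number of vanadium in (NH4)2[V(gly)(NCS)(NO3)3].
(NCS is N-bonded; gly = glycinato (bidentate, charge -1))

+3

2 ammonium outside the brackets (+1 each) → the complex ion is 2−.
Ligand charges: 1×NCS = -1; 3×NO3 = -3; 1×gly = -1; sum -5.
V + (-5) = 2− ⇒ V is +3.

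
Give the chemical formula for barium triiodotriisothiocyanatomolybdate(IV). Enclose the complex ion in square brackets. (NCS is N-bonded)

Ba[MoI3(NCS)3]

Ligands: 3 isothiocyanato (NCS, -1), 3 iodo (I, -1). Ligand charge sum = -6.
With Mo in oxidation state +4, the complex ion is [Mo...]^2−.
Charge balance with barium (+2) requires 1 complex ion per 1 barium.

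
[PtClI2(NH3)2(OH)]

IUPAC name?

There is no counter-ion, so the complex is neutral overall.
Ligand charges: 2×ammine (neutral), 1×hydroxo (-1 each), 1×chloro (-1 each), 2×iodo (-1 each); total -4. So Pt + (-4) = 0, giving Pt = +4.
Ligands are named alphabetically: ammine before chloro before hydroxo before iodo.

diamminechlorohydroxodiiodoplatinum(IV)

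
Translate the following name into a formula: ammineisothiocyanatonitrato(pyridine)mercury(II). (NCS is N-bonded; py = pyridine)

Ligands: 1 isothiocyanato (NCS, -1), 1 nitrato (NO3, -1), 1 pyridine (py, neutral), 1 ammine (NH3, neutral). Ligand charge sum = -2.
With Hg in oxidation state +2, the complex ion is [Hg...].

[Hg(NCS)(NH3)(NO3)(py)]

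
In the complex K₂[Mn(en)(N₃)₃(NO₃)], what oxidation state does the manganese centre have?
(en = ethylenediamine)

2 potassium outside the brackets (+1 each) → the complex ion is 2−.
Ligand charges: 3×N3 = -3; 1×NO3 = -1; 1×en neutral; sum -4.
Mn + (-4) = 2− ⇒ Mn is +2.

+2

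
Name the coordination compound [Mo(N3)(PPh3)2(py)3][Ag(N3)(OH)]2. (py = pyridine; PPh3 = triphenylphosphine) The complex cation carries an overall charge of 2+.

Both ions are complex: the cation is named first with the plain metal name, the anion second with the -ate form; each ion's ligands are alphabetised independently.
The complex cation is given as 2+; its ligand charges sum to -1, so Mo = +3.
With 2 anions per cation, each anion must be 2/2 = 1−.
Anion: ligand charges sum to -2; for the ion to be 1−, Ag = +1.

azidotris(pyridine)bis(triphenylphosphine)molybdenum(III) azidohydroxoargentate(I)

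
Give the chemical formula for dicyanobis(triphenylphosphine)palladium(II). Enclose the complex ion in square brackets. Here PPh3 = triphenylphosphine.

Ligands: 2 cyano (CN, -1), 2 triphenylphosphine (PPh3, neutral). Ligand charge sum = -2.
With Pd in oxidation state +2, the complex ion is [Pd...].

[Pd(CN)2(PPh3)2]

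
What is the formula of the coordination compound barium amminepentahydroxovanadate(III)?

Ligands: 1 ammine (NH3, neutral), 5 hydroxo (OH, -1). Ligand charge sum = -5.
Charge balance with barium (+2) requires 1 complex ion per 1 barium.

Ba[V(NH3)(OH)5]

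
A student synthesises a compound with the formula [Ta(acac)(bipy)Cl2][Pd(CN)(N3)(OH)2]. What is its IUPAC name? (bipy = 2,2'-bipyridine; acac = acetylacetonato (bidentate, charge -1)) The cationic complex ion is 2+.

(acetylacetonato)(2,2'-bipyridine)dichlorotantalum(V) azidocyanodihydroxopalladate(II)

Both ions are complex: the cation is named first with the plain metal name, the anion second with the -ate form; each ion's ligands are alphabetised independently.
The complex cation is given as 2+; its ligand charges sum to -3, so Ta = +5.
A 1:1 salt means the anion carries the equal and opposite charge, 2−.
Anion: ligand charges sum to -4; for the ion to be 2−, Pd = +2.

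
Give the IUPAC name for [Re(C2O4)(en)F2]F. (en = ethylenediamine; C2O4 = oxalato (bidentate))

(ethylenediamine)difluorooxalatorhenium(V) fluoride

The 1 fluoride counter-ion carries a total charge of -1, so each complex ion is 1+.
Ligand charges: 2×fluoro (-1 each), 1×ethylenediamine (neutral), 1×oxalato (-2 each); total -4. So Re + (-4) = 1+, giving Re = +5.
Ligands are named alphabetically: ethylenediamine before fluoro before oxalato.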